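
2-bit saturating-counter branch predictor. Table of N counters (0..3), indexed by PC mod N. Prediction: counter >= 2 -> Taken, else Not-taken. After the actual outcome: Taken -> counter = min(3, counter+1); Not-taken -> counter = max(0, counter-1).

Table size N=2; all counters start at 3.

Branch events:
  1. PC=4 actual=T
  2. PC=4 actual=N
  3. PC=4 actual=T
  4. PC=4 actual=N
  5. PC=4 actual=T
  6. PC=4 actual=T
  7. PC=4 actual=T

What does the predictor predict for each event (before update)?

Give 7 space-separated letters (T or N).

Ev 1: PC=4 idx=0 pred=T actual=T -> ctr[0]=3
Ev 2: PC=4 idx=0 pred=T actual=N -> ctr[0]=2
Ev 3: PC=4 idx=0 pred=T actual=T -> ctr[0]=3
Ev 4: PC=4 idx=0 pred=T actual=N -> ctr[0]=2
Ev 5: PC=4 idx=0 pred=T actual=T -> ctr[0]=3
Ev 6: PC=4 idx=0 pred=T actual=T -> ctr[0]=3
Ev 7: PC=4 idx=0 pred=T actual=T -> ctr[0]=3

Answer: T T T T T T T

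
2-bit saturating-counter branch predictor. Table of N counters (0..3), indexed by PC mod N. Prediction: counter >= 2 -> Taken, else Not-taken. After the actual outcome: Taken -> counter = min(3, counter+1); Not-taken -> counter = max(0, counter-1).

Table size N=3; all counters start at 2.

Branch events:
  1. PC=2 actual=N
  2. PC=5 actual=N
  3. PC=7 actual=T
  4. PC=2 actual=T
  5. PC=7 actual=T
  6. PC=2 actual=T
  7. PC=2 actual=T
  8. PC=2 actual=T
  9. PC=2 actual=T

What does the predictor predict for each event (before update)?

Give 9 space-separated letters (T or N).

Ev 1: PC=2 idx=2 pred=T actual=N -> ctr[2]=1
Ev 2: PC=5 idx=2 pred=N actual=N -> ctr[2]=0
Ev 3: PC=7 idx=1 pred=T actual=T -> ctr[1]=3
Ev 4: PC=2 idx=2 pred=N actual=T -> ctr[2]=1
Ev 5: PC=7 idx=1 pred=T actual=T -> ctr[1]=3
Ev 6: PC=2 idx=2 pred=N actual=T -> ctr[2]=2
Ev 7: PC=2 idx=2 pred=T actual=T -> ctr[2]=3
Ev 8: PC=2 idx=2 pred=T actual=T -> ctr[2]=3
Ev 9: PC=2 idx=2 pred=T actual=T -> ctr[2]=3

Answer: T N T N T N T T T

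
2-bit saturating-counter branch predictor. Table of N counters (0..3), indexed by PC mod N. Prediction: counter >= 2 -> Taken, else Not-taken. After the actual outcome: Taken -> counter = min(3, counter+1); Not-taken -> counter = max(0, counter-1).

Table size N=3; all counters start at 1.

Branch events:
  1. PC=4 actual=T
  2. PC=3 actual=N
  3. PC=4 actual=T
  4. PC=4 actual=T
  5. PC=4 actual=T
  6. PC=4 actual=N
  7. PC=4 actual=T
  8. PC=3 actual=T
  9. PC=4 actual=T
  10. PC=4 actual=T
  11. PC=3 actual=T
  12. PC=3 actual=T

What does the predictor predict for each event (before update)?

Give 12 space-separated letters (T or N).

Ev 1: PC=4 idx=1 pred=N actual=T -> ctr[1]=2
Ev 2: PC=3 idx=0 pred=N actual=N -> ctr[0]=0
Ev 3: PC=4 idx=1 pred=T actual=T -> ctr[1]=3
Ev 4: PC=4 idx=1 pred=T actual=T -> ctr[1]=3
Ev 5: PC=4 idx=1 pred=T actual=T -> ctr[1]=3
Ev 6: PC=4 idx=1 pred=T actual=N -> ctr[1]=2
Ev 7: PC=4 idx=1 pred=T actual=T -> ctr[1]=3
Ev 8: PC=3 idx=0 pred=N actual=T -> ctr[0]=1
Ev 9: PC=4 idx=1 pred=T actual=T -> ctr[1]=3
Ev 10: PC=4 idx=1 pred=T actual=T -> ctr[1]=3
Ev 11: PC=3 idx=0 pred=N actual=T -> ctr[0]=2
Ev 12: PC=3 idx=0 pred=T actual=T -> ctr[0]=3

Answer: N N T T T T T N T T N T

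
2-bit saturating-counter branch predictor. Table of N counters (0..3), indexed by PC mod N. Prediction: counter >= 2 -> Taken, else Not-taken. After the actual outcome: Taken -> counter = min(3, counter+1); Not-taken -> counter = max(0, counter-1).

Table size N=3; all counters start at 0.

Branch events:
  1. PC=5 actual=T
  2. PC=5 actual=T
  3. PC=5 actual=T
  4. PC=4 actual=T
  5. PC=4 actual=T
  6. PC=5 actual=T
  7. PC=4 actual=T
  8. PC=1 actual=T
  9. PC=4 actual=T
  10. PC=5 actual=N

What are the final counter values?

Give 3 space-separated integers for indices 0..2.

Answer: 0 3 2

Derivation:
Ev 1: PC=5 idx=2 pred=N actual=T -> ctr[2]=1
Ev 2: PC=5 idx=2 pred=N actual=T -> ctr[2]=2
Ev 3: PC=5 idx=2 pred=T actual=T -> ctr[2]=3
Ev 4: PC=4 idx=1 pred=N actual=T -> ctr[1]=1
Ev 5: PC=4 idx=1 pred=N actual=T -> ctr[1]=2
Ev 6: PC=5 idx=2 pred=T actual=T -> ctr[2]=3
Ev 7: PC=4 idx=1 pred=T actual=T -> ctr[1]=3
Ev 8: PC=1 idx=1 pred=T actual=T -> ctr[1]=3
Ev 9: PC=4 idx=1 pred=T actual=T -> ctr[1]=3
Ev 10: PC=5 idx=2 pred=T actual=N -> ctr[2]=2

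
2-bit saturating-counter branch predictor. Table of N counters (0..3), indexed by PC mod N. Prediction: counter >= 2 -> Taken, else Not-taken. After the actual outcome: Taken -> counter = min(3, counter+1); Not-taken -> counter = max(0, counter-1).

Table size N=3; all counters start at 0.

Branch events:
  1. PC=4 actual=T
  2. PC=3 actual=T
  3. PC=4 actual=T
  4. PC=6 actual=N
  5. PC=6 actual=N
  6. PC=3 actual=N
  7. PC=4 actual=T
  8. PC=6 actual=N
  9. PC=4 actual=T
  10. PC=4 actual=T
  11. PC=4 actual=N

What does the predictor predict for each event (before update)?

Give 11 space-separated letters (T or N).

Ev 1: PC=4 idx=1 pred=N actual=T -> ctr[1]=1
Ev 2: PC=3 idx=0 pred=N actual=T -> ctr[0]=1
Ev 3: PC=4 idx=1 pred=N actual=T -> ctr[1]=2
Ev 4: PC=6 idx=0 pred=N actual=N -> ctr[0]=0
Ev 5: PC=6 idx=0 pred=N actual=N -> ctr[0]=0
Ev 6: PC=3 idx=0 pred=N actual=N -> ctr[0]=0
Ev 7: PC=4 idx=1 pred=T actual=T -> ctr[1]=3
Ev 8: PC=6 idx=0 pred=N actual=N -> ctr[0]=0
Ev 9: PC=4 idx=1 pred=T actual=T -> ctr[1]=3
Ev 10: PC=4 idx=1 pred=T actual=T -> ctr[1]=3
Ev 11: PC=4 idx=1 pred=T actual=N -> ctr[1]=2

Answer: N N N N N N T N T T T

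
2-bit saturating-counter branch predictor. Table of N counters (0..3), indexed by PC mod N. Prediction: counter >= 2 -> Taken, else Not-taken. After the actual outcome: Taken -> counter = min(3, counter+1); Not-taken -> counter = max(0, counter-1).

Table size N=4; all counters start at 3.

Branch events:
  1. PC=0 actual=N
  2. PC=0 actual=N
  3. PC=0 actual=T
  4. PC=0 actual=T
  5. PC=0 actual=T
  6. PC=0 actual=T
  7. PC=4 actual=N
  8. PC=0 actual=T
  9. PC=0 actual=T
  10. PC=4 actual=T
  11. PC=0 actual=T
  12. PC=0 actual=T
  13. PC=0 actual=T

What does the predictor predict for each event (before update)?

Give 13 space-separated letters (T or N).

Answer: T T N T T T T T T T T T T

Derivation:
Ev 1: PC=0 idx=0 pred=T actual=N -> ctr[0]=2
Ev 2: PC=0 idx=0 pred=T actual=N -> ctr[0]=1
Ev 3: PC=0 idx=0 pred=N actual=T -> ctr[0]=2
Ev 4: PC=0 idx=0 pred=T actual=T -> ctr[0]=3
Ev 5: PC=0 idx=0 pred=T actual=T -> ctr[0]=3
Ev 6: PC=0 idx=0 pred=T actual=T -> ctr[0]=3
Ev 7: PC=4 idx=0 pred=T actual=N -> ctr[0]=2
Ev 8: PC=0 idx=0 pred=T actual=T -> ctr[0]=3
Ev 9: PC=0 idx=0 pred=T actual=T -> ctr[0]=3
Ev 10: PC=4 idx=0 pred=T actual=T -> ctr[0]=3
Ev 11: PC=0 idx=0 pred=T actual=T -> ctr[0]=3
Ev 12: PC=0 idx=0 pred=T actual=T -> ctr[0]=3
Ev 13: PC=0 idx=0 pred=T actual=T -> ctr[0]=3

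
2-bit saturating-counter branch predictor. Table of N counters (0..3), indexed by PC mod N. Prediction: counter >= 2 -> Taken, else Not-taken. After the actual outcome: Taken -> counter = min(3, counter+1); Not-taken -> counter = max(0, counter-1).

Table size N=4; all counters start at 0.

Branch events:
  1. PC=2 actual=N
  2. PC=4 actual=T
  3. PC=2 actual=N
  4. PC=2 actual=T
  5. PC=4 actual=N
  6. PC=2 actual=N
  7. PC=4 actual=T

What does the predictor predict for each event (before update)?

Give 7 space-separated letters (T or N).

Answer: N N N N N N N

Derivation:
Ev 1: PC=2 idx=2 pred=N actual=N -> ctr[2]=0
Ev 2: PC=4 idx=0 pred=N actual=T -> ctr[0]=1
Ev 3: PC=2 idx=2 pred=N actual=N -> ctr[2]=0
Ev 4: PC=2 idx=2 pred=N actual=T -> ctr[2]=1
Ev 5: PC=4 idx=0 pred=N actual=N -> ctr[0]=0
Ev 6: PC=2 idx=2 pred=N actual=N -> ctr[2]=0
Ev 7: PC=4 idx=0 pred=N actual=T -> ctr[0]=1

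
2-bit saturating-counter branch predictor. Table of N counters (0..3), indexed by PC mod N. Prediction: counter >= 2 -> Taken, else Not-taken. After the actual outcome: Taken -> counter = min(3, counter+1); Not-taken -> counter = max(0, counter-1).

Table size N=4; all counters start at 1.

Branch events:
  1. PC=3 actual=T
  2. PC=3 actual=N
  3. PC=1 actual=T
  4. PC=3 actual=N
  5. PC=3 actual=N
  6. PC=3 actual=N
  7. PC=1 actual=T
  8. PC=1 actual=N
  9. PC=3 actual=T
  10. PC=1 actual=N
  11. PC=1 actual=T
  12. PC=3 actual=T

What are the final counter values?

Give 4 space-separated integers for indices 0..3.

Ev 1: PC=3 idx=3 pred=N actual=T -> ctr[3]=2
Ev 2: PC=3 idx=3 pred=T actual=N -> ctr[3]=1
Ev 3: PC=1 idx=1 pred=N actual=T -> ctr[1]=2
Ev 4: PC=3 idx=3 pred=N actual=N -> ctr[3]=0
Ev 5: PC=3 idx=3 pred=N actual=N -> ctr[3]=0
Ev 6: PC=3 idx=3 pred=N actual=N -> ctr[3]=0
Ev 7: PC=1 idx=1 pred=T actual=T -> ctr[1]=3
Ev 8: PC=1 idx=1 pred=T actual=N -> ctr[1]=2
Ev 9: PC=3 idx=3 pred=N actual=T -> ctr[3]=1
Ev 10: PC=1 idx=1 pred=T actual=N -> ctr[1]=1
Ev 11: PC=1 idx=1 pred=N actual=T -> ctr[1]=2
Ev 12: PC=3 idx=3 pred=N actual=T -> ctr[3]=2

Answer: 1 2 1 2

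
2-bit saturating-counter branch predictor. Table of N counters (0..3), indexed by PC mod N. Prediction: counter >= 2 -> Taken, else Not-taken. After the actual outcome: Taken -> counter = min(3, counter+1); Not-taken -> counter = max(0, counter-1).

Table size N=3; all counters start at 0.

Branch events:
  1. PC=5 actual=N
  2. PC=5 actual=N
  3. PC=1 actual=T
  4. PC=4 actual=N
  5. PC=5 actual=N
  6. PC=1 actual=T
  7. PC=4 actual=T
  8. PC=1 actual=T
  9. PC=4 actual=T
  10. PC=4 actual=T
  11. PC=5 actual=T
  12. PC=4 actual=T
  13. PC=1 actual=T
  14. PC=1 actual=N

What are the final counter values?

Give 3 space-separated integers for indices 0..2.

Ev 1: PC=5 idx=2 pred=N actual=N -> ctr[2]=0
Ev 2: PC=5 idx=2 pred=N actual=N -> ctr[2]=0
Ev 3: PC=1 idx=1 pred=N actual=T -> ctr[1]=1
Ev 4: PC=4 idx=1 pred=N actual=N -> ctr[1]=0
Ev 5: PC=5 idx=2 pred=N actual=N -> ctr[2]=0
Ev 6: PC=1 idx=1 pred=N actual=T -> ctr[1]=1
Ev 7: PC=4 idx=1 pred=N actual=T -> ctr[1]=2
Ev 8: PC=1 idx=1 pred=T actual=T -> ctr[1]=3
Ev 9: PC=4 idx=1 pred=T actual=T -> ctr[1]=3
Ev 10: PC=4 idx=1 pred=T actual=T -> ctr[1]=3
Ev 11: PC=5 idx=2 pred=N actual=T -> ctr[2]=1
Ev 12: PC=4 idx=1 pred=T actual=T -> ctr[1]=3
Ev 13: PC=1 idx=1 pred=T actual=T -> ctr[1]=3
Ev 14: PC=1 idx=1 pred=T actual=N -> ctr[1]=2

Answer: 0 2 1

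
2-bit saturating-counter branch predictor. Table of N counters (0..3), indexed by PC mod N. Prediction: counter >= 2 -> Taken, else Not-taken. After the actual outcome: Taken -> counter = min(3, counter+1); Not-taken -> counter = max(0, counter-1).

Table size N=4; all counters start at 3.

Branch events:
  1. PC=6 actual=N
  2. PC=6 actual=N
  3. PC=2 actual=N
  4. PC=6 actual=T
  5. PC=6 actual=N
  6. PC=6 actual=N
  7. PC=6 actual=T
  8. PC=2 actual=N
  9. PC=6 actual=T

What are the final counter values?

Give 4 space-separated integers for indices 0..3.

Ev 1: PC=6 idx=2 pred=T actual=N -> ctr[2]=2
Ev 2: PC=6 idx=2 pred=T actual=N -> ctr[2]=1
Ev 3: PC=2 idx=2 pred=N actual=N -> ctr[2]=0
Ev 4: PC=6 idx=2 pred=N actual=T -> ctr[2]=1
Ev 5: PC=6 idx=2 pred=N actual=N -> ctr[2]=0
Ev 6: PC=6 idx=2 pred=N actual=N -> ctr[2]=0
Ev 7: PC=6 idx=2 pred=N actual=T -> ctr[2]=1
Ev 8: PC=2 idx=2 pred=N actual=N -> ctr[2]=0
Ev 9: PC=6 idx=2 pred=N actual=T -> ctr[2]=1

Answer: 3 3 1 3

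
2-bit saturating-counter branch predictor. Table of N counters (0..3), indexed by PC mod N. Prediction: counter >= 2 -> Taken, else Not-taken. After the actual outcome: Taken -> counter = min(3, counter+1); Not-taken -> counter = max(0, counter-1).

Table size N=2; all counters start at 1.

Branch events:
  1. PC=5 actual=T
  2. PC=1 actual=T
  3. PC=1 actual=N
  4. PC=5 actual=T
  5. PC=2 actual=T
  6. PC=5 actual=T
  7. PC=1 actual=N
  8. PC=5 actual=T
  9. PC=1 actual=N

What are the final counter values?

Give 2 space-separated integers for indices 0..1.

Ev 1: PC=5 idx=1 pred=N actual=T -> ctr[1]=2
Ev 2: PC=1 idx=1 pred=T actual=T -> ctr[1]=3
Ev 3: PC=1 idx=1 pred=T actual=N -> ctr[1]=2
Ev 4: PC=5 idx=1 pred=T actual=T -> ctr[1]=3
Ev 5: PC=2 idx=0 pred=N actual=T -> ctr[0]=2
Ev 6: PC=5 idx=1 pred=T actual=T -> ctr[1]=3
Ev 7: PC=1 idx=1 pred=T actual=N -> ctr[1]=2
Ev 8: PC=5 idx=1 pred=T actual=T -> ctr[1]=3
Ev 9: PC=1 idx=1 pred=T actual=N -> ctr[1]=2

Answer: 2 2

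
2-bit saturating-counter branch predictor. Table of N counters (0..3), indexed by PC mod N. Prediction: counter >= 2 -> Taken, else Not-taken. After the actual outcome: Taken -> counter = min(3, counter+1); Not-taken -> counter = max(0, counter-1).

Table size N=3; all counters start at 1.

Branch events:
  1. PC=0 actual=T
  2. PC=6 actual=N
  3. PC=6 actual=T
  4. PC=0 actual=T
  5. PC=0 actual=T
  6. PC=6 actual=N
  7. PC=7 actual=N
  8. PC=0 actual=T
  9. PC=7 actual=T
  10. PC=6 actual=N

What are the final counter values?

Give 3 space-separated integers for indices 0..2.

Ev 1: PC=0 idx=0 pred=N actual=T -> ctr[0]=2
Ev 2: PC=6 idx=0 pred=T actual=N -> ctr[0]=1
Ev 3: PC=6 idx=0 pred=N actual=T -> ctr[0]=2
Ev 4: PC=0 idx=0 pred=T actual=T -> ctr[0]=3
Ev 5: PC=0 idx=0 pred=T actual=T -> ctr[0]=3
Ev 6: PC=6 idx=0 pred=T actual=N -> ctr[0]=2
Ev 7: PC=7 idx=1 pred=N actual=N -> ctr[1]=0
Ev 8: PC=0 idx=0 pred=T actual=T -> ctr[0]=3
Ev 9: PC=7 idx=1 pred=N actual=T -> ctr[1]=1
Ev 10: PC=6 idx=0 pred=T actual=N -> ctr[0]=2

Answer: 2 1 1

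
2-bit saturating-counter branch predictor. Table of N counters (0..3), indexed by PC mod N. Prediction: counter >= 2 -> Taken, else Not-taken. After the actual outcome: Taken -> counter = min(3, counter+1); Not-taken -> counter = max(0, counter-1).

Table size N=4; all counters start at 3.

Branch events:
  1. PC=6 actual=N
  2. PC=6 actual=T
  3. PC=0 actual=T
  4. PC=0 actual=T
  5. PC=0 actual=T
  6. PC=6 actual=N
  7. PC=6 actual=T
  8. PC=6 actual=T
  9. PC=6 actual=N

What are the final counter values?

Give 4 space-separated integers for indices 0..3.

Ev 1: PC=6 idx=2 pred=T actual=N -> ctr[2]=2
Ev 2: PC=6 idx=2 pred=T actual=T -> ctr[2]=3
Ev 3: PC=0 idx=0 pred=T actual=T -> ctr[0]=3
Ev 4: PC=0 idx=0 pred=T actual=T -> ctr[0]=3
Ev 5: PC=0 idx=0 pred=T actual=T -> ctr[0]=3
Ev 6: PC=6 idx=2 pred=T actual=N -> ctr[2]=2
Ev 7: PC=6 idx=2 pred=T actual=T -> ctr[2]=3
Ev 8: PC=6 idx=2 pred=T actual=T -> ctr[2]=3
Ev 9: PC=6 idx=2 pred=T actual=N -> ctr[2]=2

Answer: 3 3 2 3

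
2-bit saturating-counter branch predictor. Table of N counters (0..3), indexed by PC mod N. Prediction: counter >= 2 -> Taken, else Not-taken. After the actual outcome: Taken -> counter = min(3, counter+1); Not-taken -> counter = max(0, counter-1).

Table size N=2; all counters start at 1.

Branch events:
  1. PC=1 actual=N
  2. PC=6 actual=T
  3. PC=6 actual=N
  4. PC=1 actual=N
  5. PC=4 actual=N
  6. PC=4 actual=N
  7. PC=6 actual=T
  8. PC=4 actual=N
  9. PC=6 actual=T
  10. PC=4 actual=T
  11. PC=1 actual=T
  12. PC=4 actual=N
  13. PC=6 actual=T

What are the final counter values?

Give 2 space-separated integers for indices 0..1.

Answer: 2 1

Derivation:
Ev 1: PC=1 idx=1 pred=N actual=N -> ctr[1]=0
Ev 2: PC=6 idx=0 pred=N actual=T -> ctr[0]=2
Ev 3: PC=6 idx=0 pred=T actual=N -> ctr[0]=1
Ev 4: PC=1 idx=1 pred=N actual=N -> ctr[1]=0
Ev 5: PC=4 idx=0 pred=N actual=N -> ctr[0]=0
Ev 6: PC=4 idx=0 pred=N actual=N -> ctr[0]=0
Ev 7: PC=6 idx=0 pred=N actual=T -> ctr[0]=1
Ev 8: PC=4 idx=0 pred=N actual=N -> ctr[0]=0
Ev 9: PC=6 idx=0 pred=N actual=T -> ctr[0]=1
Ev 10: PC=4 idx=0 pred=N actual=T -> ctr[0]=2
Ev 11: PC=1 idx=1 pred=N actual=T -> ctr[1]=1
Ev 12: PC=4 idx=0 pred=T actual=N -> ctr[0]=1
Ev 13: PC=6 idx=0 pred=N actual=T -> ctr[0]=2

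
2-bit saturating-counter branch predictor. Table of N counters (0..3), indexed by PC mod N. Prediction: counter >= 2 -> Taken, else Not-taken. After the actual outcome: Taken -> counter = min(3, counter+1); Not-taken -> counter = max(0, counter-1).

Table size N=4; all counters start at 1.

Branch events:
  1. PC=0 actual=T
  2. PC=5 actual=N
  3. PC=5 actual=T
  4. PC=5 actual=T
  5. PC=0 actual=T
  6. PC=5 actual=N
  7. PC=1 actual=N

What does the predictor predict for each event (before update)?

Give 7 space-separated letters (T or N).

Answer: N N N N T T N

Derivation:
Ev 1: PC=0 idx=0 pred=N actual=T -> ctr[0]=2
Ev 2: PC=5 idx=1 pred=N actual=N -> ctr[1]=0
Ev 3: PC=5 idx=1 pred=N actual=T -> ctr[1]=1
Ev 4: PC=5 idx=1 pred=N actual=T -> ctr[1]=2
Ev 5: PC=0 idx=0 pred=T actual=T -> ctr[0]=3
Ev 6: PC=5 idx=1 pred=T actual=N -> ctr[1]=1
Ev 7: PC=1 idx=1 pred=N actual=N -> ctr[1]=0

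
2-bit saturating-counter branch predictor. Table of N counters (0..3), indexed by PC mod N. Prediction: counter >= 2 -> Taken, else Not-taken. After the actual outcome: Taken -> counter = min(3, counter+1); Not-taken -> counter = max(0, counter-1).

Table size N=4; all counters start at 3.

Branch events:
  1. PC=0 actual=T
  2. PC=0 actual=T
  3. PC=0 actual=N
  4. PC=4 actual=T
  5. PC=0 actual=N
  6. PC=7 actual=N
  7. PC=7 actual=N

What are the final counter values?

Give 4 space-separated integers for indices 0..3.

Answer: 2 3 3 1

Derivation:
Ev 1: PC=0 idx=0 pred=T actual=T -> ctr[0]=3
Ev 2: PC=0 idx=0 pred=T actual=T -> ctr[0]=3
Ev 3: PC=0 idx=0 pred=T actual=N -> ctr[0]=2
Ev 4: PC=4 idx=0 pred=T actual=T -> ctr[0]=3
Ev 5: PC=0 idx=0 pred=T actual=N -> ctr[0]=2
Ev 6: PC=7 idx=3 pred=T actual=N -> ctr[3]=2
Ev 7: PC=7 idx=3 pred=T actual=N -> ctr[3]=1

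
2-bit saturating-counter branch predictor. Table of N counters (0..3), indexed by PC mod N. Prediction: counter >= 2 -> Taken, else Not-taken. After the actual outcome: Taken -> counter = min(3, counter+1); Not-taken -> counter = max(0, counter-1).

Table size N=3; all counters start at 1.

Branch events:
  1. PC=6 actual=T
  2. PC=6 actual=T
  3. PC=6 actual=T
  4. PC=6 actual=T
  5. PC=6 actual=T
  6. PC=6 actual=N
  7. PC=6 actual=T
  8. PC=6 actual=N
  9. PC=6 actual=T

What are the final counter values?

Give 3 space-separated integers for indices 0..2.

Ev 1: PC=6 idx=0 pred=N actual=T -> ctr[0]=2
Ev 2: PC=6 idx=0 pred=T actual=T -> ctr[0]=3
Ev 3: PC=6 idx=0 pred=T actual=T -> ctr[0]=3
Ev 4: PC=6 idx=0 pred=T actual=T -> ctr[0]=3
Ev 5: PC=6 idx=0 pred=T actual=T -> ctr[0]=3
Ev 6: PC=6 idx=0 pred=T actual=N -> ctr[0]=2
Ev 7: PC=6 idx=0 pred=T actual=T -> ctr[0]=3
Ev 8: PC=6 idx=0 pred=T actual=N -> ctr[0]=2
Ev 9: PC=6 idx=0 pred=T actual=T -> ctr[0]=3

Answer: 3 1 1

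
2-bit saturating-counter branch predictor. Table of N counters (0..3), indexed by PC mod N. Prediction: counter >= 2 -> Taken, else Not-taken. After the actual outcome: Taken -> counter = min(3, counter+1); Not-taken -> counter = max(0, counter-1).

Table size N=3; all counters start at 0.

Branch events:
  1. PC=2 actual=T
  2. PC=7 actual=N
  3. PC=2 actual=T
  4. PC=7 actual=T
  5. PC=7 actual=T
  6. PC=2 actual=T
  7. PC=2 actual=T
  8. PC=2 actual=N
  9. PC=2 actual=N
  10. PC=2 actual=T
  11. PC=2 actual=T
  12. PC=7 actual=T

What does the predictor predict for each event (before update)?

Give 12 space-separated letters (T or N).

Ev 1: PC=2 idx=2 pred=N actual=T -> ctr[2]=1
Ev 2: PC=7 idx=1 pred=N actual=N -> ctr[1]=0
Ev 3: PC=2 idx=2 pred=N actual=T -> ctr[2]=2
Ev 4: PC=7 idx=1 pred=N actual=T -> ctr[1]=1
Ev 5: PC=7 idx=1 pred=N actual=T -> ctr[1]=2
Ev 6: PC=2 idx=2 pred=T actual=T -> ctr[2]=3
Ev 7: PC=2 idx=2 pred=T actual=T -> ctr[2]=3
Ev 8: PC=2 idx=2 pred=T actual=N -> ctr[2]=2
Ev 9: PC=2 idx=2 pred=T actual=N -> ctr[2]=1
Ev 10: PC=2 idx=2 pred=N actual=T -> ctr[2]=2
Ev 11: PC=2 idx=2 pred=T actual=T -> ctr[2]=3
Ev 12: PC=7 idx=1 pred=T actual=T -> ctr[1]=3

Answer: N N N N N T T T T N T T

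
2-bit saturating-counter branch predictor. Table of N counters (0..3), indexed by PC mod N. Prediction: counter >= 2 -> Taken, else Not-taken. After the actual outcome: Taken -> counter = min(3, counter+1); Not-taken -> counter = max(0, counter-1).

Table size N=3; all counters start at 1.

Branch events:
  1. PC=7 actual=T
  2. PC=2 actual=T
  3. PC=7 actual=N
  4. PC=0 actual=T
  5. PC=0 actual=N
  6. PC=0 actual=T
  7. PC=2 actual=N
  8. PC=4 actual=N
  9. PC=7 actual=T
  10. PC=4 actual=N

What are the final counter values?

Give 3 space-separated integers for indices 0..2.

Answer: 2 0 1

Derivation:
Ev 1: PC=7 idx=1 pred=N actual=T -> ctr[1]=2
Ev 2: PC=2 idx=2 pred=N actual=T -> ctr[2]=2
Ev 3: PC=7 idx=1 pred=T actual=N -> ctr[1]=1
Ev 4: PC=0 idx=0 pred=N actual=T -> ctr[0]=2
Ev 5: PC=0 idx=0 pred=T actual=N -> ctr[0]=1
Ev 6: PC=0 idx=0 pred=N actual=T -> ctr[0]=2
Ev 7: PC=2 idx=2 pred=T actual=N -> ctr[2]=1
Ev 8: PC=4 idx=1 pred=N actual=N -> ctr[1]=0
Ev 9: PC=7 idx=1 pred=N actual=T -> ctr[1]=1
Ev 10: PC=4 idx=1 pred=N actual=N -> ctr[1]=0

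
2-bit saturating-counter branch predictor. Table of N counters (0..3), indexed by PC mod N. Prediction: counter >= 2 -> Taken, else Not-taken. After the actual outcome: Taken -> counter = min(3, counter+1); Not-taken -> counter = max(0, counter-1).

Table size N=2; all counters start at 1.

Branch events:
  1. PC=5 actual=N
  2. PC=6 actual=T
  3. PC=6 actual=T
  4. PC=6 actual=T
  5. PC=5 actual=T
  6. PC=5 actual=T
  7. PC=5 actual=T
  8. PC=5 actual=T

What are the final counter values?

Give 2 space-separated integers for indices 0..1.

Answer: 3 3

Derivation:
Ev 1: PC=5 idx=1 pred=N actual=N -> ctr[1]=0
Ev 2: PC=6 idx=0 pred=N actual=T -> ctr[0]=2
Ev 3: PC=6 idx=0 pred=T actual=T -> ctr[0]=3
Ev 4: PC=6 idx=0 pred=T actual=T -> ctr[0]=3
Ev 5: PC=5 idx=1 pred=N actual=T -> ctr[1]=1
Ev 6: PC=5 idx=1 pred=N actual=T -> ctr[1]=2
Ev 7: PC=5 idx=1 pred=T actual=T -> ctr[1]=3
Ev 8: PC=5 idx=1 pred=T actual=T -> ctr[1]=3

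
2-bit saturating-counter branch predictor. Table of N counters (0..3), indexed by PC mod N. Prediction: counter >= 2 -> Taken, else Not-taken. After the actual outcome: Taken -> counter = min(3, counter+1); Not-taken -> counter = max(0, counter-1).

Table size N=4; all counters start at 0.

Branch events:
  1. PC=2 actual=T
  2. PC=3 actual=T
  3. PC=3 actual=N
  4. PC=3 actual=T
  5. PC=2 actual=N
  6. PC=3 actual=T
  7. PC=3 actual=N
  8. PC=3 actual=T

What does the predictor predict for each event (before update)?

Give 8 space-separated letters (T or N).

Ev 1: PC=2 idx=2 pred=N actual=T -> ctr[2]=1
Ev 2: PC=3 idx=3 pred=N actual=T -> ctr[3]=1
Ev 3: PC=3 idx=3 pred=N actual=N -> ctr[3]=0
Ev 4: PC=3 idx=3 pred=N actual=T -> ctr[3]=1
Ev 5: PC=2 idx=2 pred=N actual=N -> ctr[2]=0
Ev 6: PC=3 idx=3 pred=N actual=T -> ctr[3]=2
Ev 7: PC=3 idx=3 pred=T actual=N -> ctr[3]=1
Ev 8: PC=3 idx=3 pred=N actual=T -> ctr[3]=2

Answer: N N N N N N T N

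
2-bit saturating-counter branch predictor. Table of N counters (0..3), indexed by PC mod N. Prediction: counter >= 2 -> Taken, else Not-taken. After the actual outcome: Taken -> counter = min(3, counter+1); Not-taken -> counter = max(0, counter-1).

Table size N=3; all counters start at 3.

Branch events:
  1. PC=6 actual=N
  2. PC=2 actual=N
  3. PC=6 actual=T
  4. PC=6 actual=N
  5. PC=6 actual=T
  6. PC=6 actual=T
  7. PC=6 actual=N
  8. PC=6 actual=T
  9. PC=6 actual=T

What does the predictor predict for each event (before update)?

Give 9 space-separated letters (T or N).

Ev 1: PC=6 idx=0 pred=T actual=N -> ctr[0]=2
Ev 2: PC=2 idx=2 pred=T actual=N -> ctr[2]=2
Ev 3: PC=6 idx=0 pred=T actual=T -> ctr[0]=3
Ev 4: PC=6 idx=0 pred=T actual=N -> ctr[0]=2
Ev 5: PC=6 idx=0 pred=T actual=T -> ctr[0]=3
Ev 6: PC=6 idx=0 pred=T actual=T -> ctr[0]=3
Ev 7: PC=6 idx=0 pred=T actual=N -> ctr[0]=2
Ev 8: PC=6 idx=0 pred=T actual=T -> ctr[0]=3
Ev 9: PC=6 idx=0 pred=T actual=T -> ctr[0]=3

Answer: T T T T T T T T T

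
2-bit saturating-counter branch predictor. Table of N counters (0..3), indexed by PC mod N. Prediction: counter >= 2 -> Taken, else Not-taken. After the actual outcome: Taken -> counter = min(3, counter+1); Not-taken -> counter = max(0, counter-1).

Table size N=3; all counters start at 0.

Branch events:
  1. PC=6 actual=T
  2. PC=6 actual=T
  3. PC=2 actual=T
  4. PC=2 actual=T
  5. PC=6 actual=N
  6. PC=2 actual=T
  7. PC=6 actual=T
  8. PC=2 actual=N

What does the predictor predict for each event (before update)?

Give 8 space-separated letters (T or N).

Answer: N N N N T T N T

Derivation:
Ev 1: PC=6 idx=0 pred=N actual=T -> ctr[0]=1
Ev 2: PC=6 idx=0 pred=N actual=T -> ctr[0]=2
Ev 3: PC=2 idx=2 pred=N actual=T -> ctr[2]=1
Ev 4: PC=2 idx=2 pred=N actual=T -> ctr[2]=2
Ev 5: PC=6 idx=0 pred=T actual=N -> ctr[0]=1
Ev 6: PC=2 idx=2 pred=T actual=T -> ctr[2]=3
Ev 7: PC=6 idx=0 pred=N actual=T -> ctr[0]=2
Ev 8: PC=2 idx=2 pred=T actual=N -> ctr[2]=2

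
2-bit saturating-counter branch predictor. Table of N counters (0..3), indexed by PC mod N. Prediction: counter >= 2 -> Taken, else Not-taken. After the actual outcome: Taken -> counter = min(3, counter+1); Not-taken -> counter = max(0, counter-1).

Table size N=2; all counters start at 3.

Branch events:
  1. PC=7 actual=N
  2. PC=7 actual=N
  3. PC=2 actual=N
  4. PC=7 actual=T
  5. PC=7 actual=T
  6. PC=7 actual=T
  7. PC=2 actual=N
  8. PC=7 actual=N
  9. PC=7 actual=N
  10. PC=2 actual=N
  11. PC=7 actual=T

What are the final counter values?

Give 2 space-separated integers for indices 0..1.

Ev 1: PC=7 idx=1 pred=T actual=N -> ctr[1]=2
Ev 2: PC=7 idx=1 pred=T actual=N -> ctr[1]=1
Ev 3: PC=2 idx=0 pred=T actual=N -> ctr[0]=2
Ev 4: PC=7 idx=1 pred=N actual=T -> ctr[1]=2
Ev 5: PC=7 idx=1 pred=T actual=T -> ctr[1]=3
Ev 6: PC=7 idx=1 pred=T actual=T -> ctr[1]=3
Ev 7: PC=2 idx=0 pred=T actual=N -> ctr[0]=1
Ev 8: PC=7 idx=1 pred=T actual=N -> ctr[1]=2
Ev 9: PC=7 idx=1 pred=T actual=N -> ctr[1]=1
Ev 10: PC=2 idx=0 pred=N actual=N -> ctr[0]=0
Ev 11: PC=7 idx=1 pred=N actual=T -> ctr[1]=2

Answer: 0 2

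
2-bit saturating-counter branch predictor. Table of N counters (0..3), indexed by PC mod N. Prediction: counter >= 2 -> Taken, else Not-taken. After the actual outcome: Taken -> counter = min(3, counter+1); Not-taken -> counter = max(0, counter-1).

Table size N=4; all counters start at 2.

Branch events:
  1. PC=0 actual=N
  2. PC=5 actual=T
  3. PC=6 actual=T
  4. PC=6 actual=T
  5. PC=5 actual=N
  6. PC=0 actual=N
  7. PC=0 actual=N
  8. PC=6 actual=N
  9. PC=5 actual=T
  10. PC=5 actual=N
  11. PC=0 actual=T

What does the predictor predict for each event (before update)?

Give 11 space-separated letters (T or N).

Ev 1: PC=0 idx=0 pred=T actual=N -> ctr[0]=1
Ev 2: PC=5 idx=1 pred=T actual=T -> ctr[1]=3
Ev 3: PC=6 idx=2 pred=T actual=T -> ctr[2]=3
Ev 4: PC=6 idx=2 pred=T actual=T -> ctr[2]=3
Ev 5: PC=5 idx=1 pred=T actual=N -> ctr[1]=2
Ev 6: PC=0 idx=0 pred=N actual=N -> ctr[0]=0
Ev 7: PC=0 idx=0 pred=N actual=N -> ctr[0]=0
Ev 8: PC=6 idx=2 pred=T actual=N -> ctr[2]=2
Ev 9: PC=5 idx=1 pred=T actual=T -> ctr[1]=3
Ev 10: PC=5 idx=1 pred=T actual=N -> ctr[1]=2
Ev 11: PC=0 idx=0 pred=N actual=T -> ctr[0]=1

Answer: T T T T T N N T T T N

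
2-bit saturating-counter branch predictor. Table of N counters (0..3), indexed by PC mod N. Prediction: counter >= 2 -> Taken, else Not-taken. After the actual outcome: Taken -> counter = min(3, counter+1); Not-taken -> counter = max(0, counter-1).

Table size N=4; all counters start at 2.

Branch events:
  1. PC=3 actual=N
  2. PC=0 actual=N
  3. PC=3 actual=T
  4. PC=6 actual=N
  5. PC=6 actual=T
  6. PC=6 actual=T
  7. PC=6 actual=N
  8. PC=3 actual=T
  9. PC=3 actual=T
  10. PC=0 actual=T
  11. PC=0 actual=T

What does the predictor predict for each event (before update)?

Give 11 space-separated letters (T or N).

Answer: T T N T N T T T T N T

Derivation:
Ev 1: PC=3 idx=3 pred=T actual=N -> ctr[3]=1
Ev 2: PC=0 idx=0 pred=T actual=N -> ctr[0]=1
Ev 3: PC=3 idx=3 pred=N actual=T -> ctr[3]=2
Ev 4: PC=6 idx=2 pred=T actual=N -> ctr[2]=1
Ev 5: PC=6 idx=2 pred=N actual=T -> ctr[2]=2
Ev 6: PC=6 idx=2 pred=T actual=T -> ctr[2]=3
Ev 7: PC=6 idx=2 pred=T actual=N -> ctr[2]=2
Ev 8: PC=3 idx=3 pred=T actual=T -> ctr[3]=3
Ev 9: PC=3 idx=3 pred=T actual=T -> ctr[3]=3
Ev 10: PC=0 idx=0 pred=N actual=T -> ctr[0]=2
Ev 11: PC=0 idx=0 pred=T actual=T -> ctr[0]=3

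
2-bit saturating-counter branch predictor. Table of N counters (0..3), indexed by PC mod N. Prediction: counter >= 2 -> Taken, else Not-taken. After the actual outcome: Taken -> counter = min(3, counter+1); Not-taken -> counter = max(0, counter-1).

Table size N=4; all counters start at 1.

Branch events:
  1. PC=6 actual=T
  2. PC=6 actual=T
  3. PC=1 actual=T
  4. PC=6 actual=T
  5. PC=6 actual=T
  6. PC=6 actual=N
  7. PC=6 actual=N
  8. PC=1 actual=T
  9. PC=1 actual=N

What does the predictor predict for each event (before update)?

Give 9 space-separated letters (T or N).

Ev 1: PC=6 idx=2 pred=N actual=T -> ctr[2]=2
Ev 2: PC=6 idx=2 pred=T actual=T -> ctr[2]=3
Ev 3: PC=1 idx=1 pred=N actual=T -> ctr[1]=2
Ev 4: PC=6 idx=2 pred=T actual=T -> ctr[2]=3
Ev 5: PC=6 idx=2 pred=T actual=T -> ctr[2]=3
Ev 6: PC=6 idx=2 pred=T actual=N -> ctr[2]=2
Ev 7: PC=6 idx=2 pred=T actual=N -> ctr[2]=1
Ev 8: PC=1 idx=1 pred=T actual=T -> ctr[1]=3
Ev 9: PC=1 idx=1 pred=T actual=N -> ctr[1]=2

Answer: N T N T T T T T T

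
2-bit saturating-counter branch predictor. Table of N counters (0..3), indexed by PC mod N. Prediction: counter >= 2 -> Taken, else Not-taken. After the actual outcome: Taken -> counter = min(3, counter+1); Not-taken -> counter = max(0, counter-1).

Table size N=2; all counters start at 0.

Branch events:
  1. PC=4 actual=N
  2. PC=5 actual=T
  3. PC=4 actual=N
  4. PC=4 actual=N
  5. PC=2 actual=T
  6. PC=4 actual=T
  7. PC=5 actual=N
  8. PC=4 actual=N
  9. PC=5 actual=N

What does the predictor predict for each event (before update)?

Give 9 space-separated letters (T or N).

Answer: N N N N N N N T N

Derivation:
Ev 1: PC=4 idx=0 pred=N actual=N -> ctr[0]=0
Ev 2: PC=5 idx=1 pred=N actual=T -> ctr[1]=1
Ev 3: PC=4 idx=0 pred=N actual=N -> ctr[0]=0
Ev 4: PC=4 idx=0 pred=N actual=N -> ctr[0]=0
Ev 5: PC=2 idx=0 pred=N actual=T -> ctr[0]=1
Ev 6: PC=4 idx=0 pred=N actual=T -> ctr[0]=2
Ev 7: PC=5 idx=1 pred=N actual=N -> ctr[1]=0
Ev 8: PC=4 idx=0 pred=T actual=N -> ctr[0]=1
Ev 9: PC=5 idx=1 pred=N actual=N -> ctr[1]=0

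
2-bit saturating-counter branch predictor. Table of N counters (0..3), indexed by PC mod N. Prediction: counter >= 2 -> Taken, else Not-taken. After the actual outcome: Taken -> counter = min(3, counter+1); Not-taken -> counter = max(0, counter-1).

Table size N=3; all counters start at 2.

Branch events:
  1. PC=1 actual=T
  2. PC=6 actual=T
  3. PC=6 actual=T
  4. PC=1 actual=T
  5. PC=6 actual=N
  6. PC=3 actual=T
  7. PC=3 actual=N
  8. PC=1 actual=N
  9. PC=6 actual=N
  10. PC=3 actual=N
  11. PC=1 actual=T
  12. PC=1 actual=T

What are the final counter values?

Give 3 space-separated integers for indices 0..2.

Answer: 0 3 2

Derivation:
Ev 1: PC=1 idx=1 pred=T actual=T -> ctr[1]=3
Ev 2: PC=6 idx=0 pred=T actual=T -> ctr[0]=3
Ev 3: PC=6 idx=0 pred=T actual=T -> ctr[0]=3
Ev 4: PC=1 idx=1 pred=T actual=T -> ctr[1]=3
Ev 5: PC=6 idx=0 pred=T actual=N -> ctr[0]=2
Ev 6: PC=3 idx=0 pred=T actual=T -> ctr[0]=3
Ev 7: PC=3 idx=0 pred=T actual=N -> ctr[0]=2
Ev 8: PC=1 idx=1 pred=T actual=N -> ctr[1]=2
Ev 9: PC=6 idx=0 pred=T actual=N -> ctr[0]=1
Ev 10: PC=3 idx=0 pred=N actual=N -> ctr[0]=0
Ev 11: PC=1 idx=1 pred=T actual=T -> ctr[1]=3
Ev 12: PC=1 idx=1 pred=T actual=T -> ctr[1]=3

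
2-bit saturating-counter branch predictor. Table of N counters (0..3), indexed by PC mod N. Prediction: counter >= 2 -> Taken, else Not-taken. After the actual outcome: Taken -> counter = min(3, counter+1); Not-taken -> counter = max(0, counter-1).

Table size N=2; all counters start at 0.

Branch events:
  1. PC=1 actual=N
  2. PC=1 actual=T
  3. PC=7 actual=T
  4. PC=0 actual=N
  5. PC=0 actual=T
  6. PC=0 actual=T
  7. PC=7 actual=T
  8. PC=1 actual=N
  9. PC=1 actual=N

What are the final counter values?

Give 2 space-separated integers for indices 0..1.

Ev 1: PC=1 idx=1 pred=N actual=N -> ctr[1]=0
Ev 2: PC=1 idx=1 pred=N actual=T -> ctr[1]=1
Ev 3: PC=7 idx=1 pred=N actual=T -> ctr[1]=2
Ev 4: PC=0 idx=0 pred=N actual=N -> ctr[0]=0
Ev 5: PC=0 idx=0 pred=N actual=T -> ctr[0]=1
Ev 6: PC=0 idx=0 pred=N actual=T -> ctr[0]=2
Ev 7: PC=7 idx=1 pred=T actual=T -> ctr[1]=3
Ev 8: PC=1 idx=1 pred=T actual=N -> ctr[1]=2
Ev 9: PC=1 idx=1 pred=T actual=N -> ctr[1]=1

Answer: 2 1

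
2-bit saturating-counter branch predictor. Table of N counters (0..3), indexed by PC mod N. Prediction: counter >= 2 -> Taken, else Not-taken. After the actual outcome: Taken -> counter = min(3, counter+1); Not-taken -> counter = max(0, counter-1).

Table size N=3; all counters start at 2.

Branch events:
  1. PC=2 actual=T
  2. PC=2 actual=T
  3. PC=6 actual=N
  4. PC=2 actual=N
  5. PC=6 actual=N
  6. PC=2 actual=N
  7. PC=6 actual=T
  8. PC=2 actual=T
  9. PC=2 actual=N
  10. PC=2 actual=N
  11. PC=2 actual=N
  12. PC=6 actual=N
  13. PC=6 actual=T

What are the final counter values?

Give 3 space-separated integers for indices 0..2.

Answer: 1 2 0

Derivation:
Ev 1: PC=2 idx=2 pred=T actual=T -> ctr[2]=3
Ev 2: PC=2 idx=2 pred=T actual=T -> ctr[2]=3
Ev 3: PC=6 idx=0 pred=T actual=N -> ctr[0]=1
Ev 4: PC=2 idx=2 pred=T actual=N -> ctr[2]=2
Ev 5: PC=6 idx=0 pred=N actual=N -> ctr[0]=0
Ev 6: PC=2 idx=2 pred=T actual=N -> ctr[2]=1
Ev 7: PC=6 idx=0 pred=N actual=T -> ctr[0]=1
Ev 8: PC=2 idx=2 pred=N actual=T -> ctr[2]=2
Ev 9: PC=2 idx=2 pred=T actual=N -> ctr[2]=1
Ev 10: PC=2 idx=2 pred=N actual=N -> ctr[2]=0
Ev 11: PC=2 idx=2 pred=N actual=N -> ctr[2]=0
Ev 12: PC=6 idx=0 pred=N actual=N -> ctr[0]=0
Ev 13: PC=6 idx=0 pred=N actual=T -> ctr[0]=1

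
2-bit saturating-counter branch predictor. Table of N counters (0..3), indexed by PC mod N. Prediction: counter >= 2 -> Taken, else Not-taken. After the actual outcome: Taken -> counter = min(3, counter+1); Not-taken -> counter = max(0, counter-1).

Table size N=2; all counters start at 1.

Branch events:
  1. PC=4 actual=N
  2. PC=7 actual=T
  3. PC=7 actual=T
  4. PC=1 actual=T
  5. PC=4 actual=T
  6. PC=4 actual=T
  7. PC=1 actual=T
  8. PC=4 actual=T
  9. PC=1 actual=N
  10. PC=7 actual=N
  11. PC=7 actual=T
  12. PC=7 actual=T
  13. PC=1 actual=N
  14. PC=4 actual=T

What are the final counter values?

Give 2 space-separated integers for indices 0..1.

Ev 1: PC=4 idx=0 pred=N actual=N -> ctr[0]=0
Ev 2: PC=7 idx=1 pred=N actual=T -> ctr[1]=2
Ev 3: PC=7 idx=1 pred=T actual=T -> ctr[1]=3
Ev 4: PC=1 idx=1 pred=T actual=T -> ctr[1]=3
Ev 5: PC=4 idx=0 pred=N actual=T -> ctr[0]=1
Ev 6: PC=4 idx=0 pred=N actual=T -> ctr[0]=2
Ev 7: PC=1 idx=1 pred=T actual=T -> ctr[1]=3
Ev 8: PC=4 idx=0 pred=T actual=T -> ctr[0]=3
Ev 9: PC=1 idx=1 pred=T actual=N -> ctr[1]=2
Ev 10: PC=7 idx=1 pred=T actual=N -> ctr[1]=1
Ev 11: PC=7 idx=1 pred=N actual=T -> ctr[1]=2
Ev 12: PC=7 idx=1 pred=T actual=T -> ctr[1]=3
Ev 13: PC=1 idx=1 pred=T actual=N -> ctr[1]=2
Ev 14: PC=4 idx=0 pred=T actual=T -> ctr[0]=3

Answer: 3 2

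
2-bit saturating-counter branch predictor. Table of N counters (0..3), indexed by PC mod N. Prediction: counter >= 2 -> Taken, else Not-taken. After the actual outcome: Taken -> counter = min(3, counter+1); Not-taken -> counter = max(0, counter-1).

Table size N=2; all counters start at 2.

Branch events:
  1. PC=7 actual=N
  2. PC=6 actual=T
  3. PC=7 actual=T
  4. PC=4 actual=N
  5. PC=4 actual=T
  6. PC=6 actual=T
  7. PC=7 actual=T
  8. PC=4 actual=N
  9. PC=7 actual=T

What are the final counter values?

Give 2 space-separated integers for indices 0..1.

Answer: 2 3

Derivation:
Ev 1: PC=7 idx=1 pred=T actual=N -> ctr[1]=1
Ev 2: PC=6 idx=0 pred=T actual=T -> ctr[0]=3
Ev 3: PC=7 idx=1 pred=N actual=T -> ctr[1]=2
Ev 4: PC=4 idx=0 pred=T actual=N -> ctr[0]=2
Ev 5: PC=4 idx=0 pred=T actual=T -> ctr[0]=3
Ev 6: PC=6 idx=0 pred=T actual=T -> ctr[0]=3
Ev 7: PC=7 idx=1 pred=T actual=T -> ctr[1]=3
Ev 8: PC=4 idx=0 pred=T actual=N -> ctr[0]=2
Ev 9: PC=7 idx=1 pred=T actual=T -> ctr[1]=3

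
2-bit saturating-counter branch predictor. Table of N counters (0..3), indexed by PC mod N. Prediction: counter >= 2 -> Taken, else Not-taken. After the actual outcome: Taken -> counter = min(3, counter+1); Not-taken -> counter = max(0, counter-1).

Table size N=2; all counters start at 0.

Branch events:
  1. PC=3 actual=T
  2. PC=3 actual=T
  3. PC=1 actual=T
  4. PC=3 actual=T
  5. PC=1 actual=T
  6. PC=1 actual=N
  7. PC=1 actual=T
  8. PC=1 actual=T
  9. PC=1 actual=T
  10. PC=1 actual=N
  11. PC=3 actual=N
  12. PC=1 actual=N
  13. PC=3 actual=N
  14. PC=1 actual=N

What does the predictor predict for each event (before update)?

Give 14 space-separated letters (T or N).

Answer: N N T T T T T T T T T N N N

Derivation:
Ev 1: PC=3 idx=1 pred=N actual=T -> ctr[1]=1
Ev 2: PC=3 idx=1 pred=N actual=T -> ctr[1]=2
Ev 3: PC=1 idx=1 pred=T actual=T -> ctr[1]=3
Ev 4: PC=3 idx=1 pred=T actual=T -> ctr[1]=3
Ev 5: PC=1 idx=1 pred=T actual=T -> ctr[1]=3
Ev 6: PC=1 idx=1 pred=T actual=N -> ctr[1]=2
Ev 7: PC=1 idx=1 pred=T actual=T -> ctr[1]=3
Ev 8: PC=1 idx=1 pred=T actual=T -> ctr[1]=3
Ev 9: PC=1 idx=1 pred=T actual=T -> ctr[1]=3
Ev 10: PC=1 idx=1 pred=T actual=N -> ctr[1]=2
Ev 11: PC=3 idx=1 pred=T actual=N -> ctr[1]=1
Ev 12: PC=1 idx=1 pred=N actual=N -> ctr[1]=0
Ev 13: PC=3 idx=1 pred=N actual=N -> ctr[1]=0
Ev 14: PC=1 idx=1 pred=N actual=N -> ctr[1]=0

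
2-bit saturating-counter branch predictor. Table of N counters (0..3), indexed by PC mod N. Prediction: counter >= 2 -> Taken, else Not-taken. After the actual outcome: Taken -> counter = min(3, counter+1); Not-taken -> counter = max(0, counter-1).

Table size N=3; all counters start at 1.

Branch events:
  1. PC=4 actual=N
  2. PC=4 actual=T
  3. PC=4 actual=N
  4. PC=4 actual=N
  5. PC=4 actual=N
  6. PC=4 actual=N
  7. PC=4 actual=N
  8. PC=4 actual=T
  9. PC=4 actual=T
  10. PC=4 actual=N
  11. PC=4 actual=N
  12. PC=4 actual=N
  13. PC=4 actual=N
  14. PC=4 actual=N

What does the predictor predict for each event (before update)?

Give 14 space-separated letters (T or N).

Answer: N N N N N N N N N T N N N N

Derivation:
Ev 1: PC=4 idx=1 pred=N actual=N -> ctr[1]=0
Ev 2: PC=4 idx=1 pred=N actual=T -> ctr[1]=1
Ev 3: PC=4 idx=1 pred=N actual=N -> ctr[1]=0
Ev 4: PC=4 idx=1 pred=N actual=N -> ctr[1]=0
Ev 5: PC=4 idx=1 pred=N actual=N -> ctr[1]=0
Ev 6: PC=4 idx=1 pred=N actual=N -> ctr[1]=0
Ev 7: PC=4 idx=1 pred=N actual=N -> ctr[1]=0
Ev 8: PC=4 idx=1 pred=N actual=T -> ctr[1]=1
Ev 9: PC=4 idx=1 pred=N actual=T -> ctr[1]=2
Ev 10: PC=4 idx=1 pred=T actual=N -> ctr[1]=1
Ev 11: PC=4 idx=1 pred=N actual=N -> ctr[1]=0
Ev 12: PC=4 idx=1 pred=N actual=N -> ctr[1]=0
Ev 13: PC=4 idx=1 pred=N actual=N -> ctr[1]=0
Ev 14: PC=4 idx=1 pred=N actual=N -> ctr[1]=0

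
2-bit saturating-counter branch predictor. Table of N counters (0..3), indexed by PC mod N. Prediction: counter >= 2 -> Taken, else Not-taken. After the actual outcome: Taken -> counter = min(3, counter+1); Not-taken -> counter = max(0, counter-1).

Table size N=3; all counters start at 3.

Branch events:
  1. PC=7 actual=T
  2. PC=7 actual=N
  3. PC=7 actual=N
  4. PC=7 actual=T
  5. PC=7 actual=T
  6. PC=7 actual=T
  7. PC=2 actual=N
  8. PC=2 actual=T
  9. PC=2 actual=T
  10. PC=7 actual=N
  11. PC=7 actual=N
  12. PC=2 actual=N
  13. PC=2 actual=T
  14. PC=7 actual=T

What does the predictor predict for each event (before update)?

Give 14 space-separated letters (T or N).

Answer: T T T N T T T T T T T T T N

Derivation:
Ev 1: PC=7 idx=1 pred=T actual=T -> ctr[1]=3
Ev 2: PC=7 idx=1 pred=T actual=N -> ctr[1]=2
Ev 3: PC=7 idx=1 pred=T actual=N -> ctr[1]=1
Ev 4: PC=7 idx=1 pred=N actual=T -> ctr[1]=2
Ev 5: PC=7 idx=1 pred=T actual=T -> ctr[1]=3
Ev 6: PC=7 idx=1 pred=T actual=T -> ctr[1]=3
Ev 7: PC=2 idx=2 pred=T actual=N -> ctr[2]=2
Ev 8: PC=2 idx=2 pred=T actual=T -> ctr[2]=3
Ev 9: PC=2 idx=2 pred=T actual=T -> ctr[2]=3
Ev 10: PC=7 idx=1 pred=T actual=N -> ctr[1]=2
Ev 11: PC=7 idx=1 pred=T actual=N -> ctr[1]=1
Ev 12: PC=2 idx=2 pred=T actual=N -> ctr[2]=2
Ev 13: PC=2 idx=2 pred=T actual=T -> ctr[2]=3
Ev 14: PC=7 idx=1 pred=N actual=T -> ctr[1]=2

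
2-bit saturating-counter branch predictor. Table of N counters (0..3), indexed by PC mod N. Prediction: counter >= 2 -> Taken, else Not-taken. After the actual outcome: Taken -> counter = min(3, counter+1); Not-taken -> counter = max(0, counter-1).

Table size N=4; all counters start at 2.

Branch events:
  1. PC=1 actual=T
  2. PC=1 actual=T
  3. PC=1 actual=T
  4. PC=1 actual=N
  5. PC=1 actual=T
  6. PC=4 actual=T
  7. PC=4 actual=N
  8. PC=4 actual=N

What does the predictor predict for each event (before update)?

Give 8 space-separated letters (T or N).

Answer: T T T T T T T T

Derivation:
Ev 1: PC=1 idx=1 pred=T actual=T -> ctr[1]=3
Ev 2: PC=1 idx=1 pred=T actual=T -> ctr[1]=3
Ev 3: PC=1 idx=1 pred=T actual=T -> ctr[1]=3
Ev 4: PC=1 idx=1 pred=T actual=N -> ctr[1]=2
Ev 5: PC=1 idx=1 pred=T actual=T -> ctr[1]=3
Ev 6: PC=4 idx=0 pred=T actual=T -> ctr[0]=3
Ev 7: PC=4 idx=0 pred=T actual=N -> ctr[0]=2
Ev 8: PC=4 idx=0 pred=T actual=N -> ctr[0]=1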